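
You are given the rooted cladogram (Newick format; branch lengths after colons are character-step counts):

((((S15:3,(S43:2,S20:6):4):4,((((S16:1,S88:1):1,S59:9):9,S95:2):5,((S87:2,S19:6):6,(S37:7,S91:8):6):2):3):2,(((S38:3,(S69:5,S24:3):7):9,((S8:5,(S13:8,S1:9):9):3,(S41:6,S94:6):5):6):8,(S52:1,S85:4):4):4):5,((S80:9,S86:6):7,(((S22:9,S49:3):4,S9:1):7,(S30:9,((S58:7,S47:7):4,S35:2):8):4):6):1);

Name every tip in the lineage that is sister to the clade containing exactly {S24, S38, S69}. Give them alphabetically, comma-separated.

The clade containing exactly {S24, S38, S69} attaches to the tree at the node subtending ((S38,(S69,S24)),((S8,(S13,S1)),(S41,S94))).
The other lineage descending from that same node — the sister group — is ((S8,(S13,S1)),(S41,S94)); its 5 tips in alphabetical order are the answer.

S1, S13, S41, S8, S94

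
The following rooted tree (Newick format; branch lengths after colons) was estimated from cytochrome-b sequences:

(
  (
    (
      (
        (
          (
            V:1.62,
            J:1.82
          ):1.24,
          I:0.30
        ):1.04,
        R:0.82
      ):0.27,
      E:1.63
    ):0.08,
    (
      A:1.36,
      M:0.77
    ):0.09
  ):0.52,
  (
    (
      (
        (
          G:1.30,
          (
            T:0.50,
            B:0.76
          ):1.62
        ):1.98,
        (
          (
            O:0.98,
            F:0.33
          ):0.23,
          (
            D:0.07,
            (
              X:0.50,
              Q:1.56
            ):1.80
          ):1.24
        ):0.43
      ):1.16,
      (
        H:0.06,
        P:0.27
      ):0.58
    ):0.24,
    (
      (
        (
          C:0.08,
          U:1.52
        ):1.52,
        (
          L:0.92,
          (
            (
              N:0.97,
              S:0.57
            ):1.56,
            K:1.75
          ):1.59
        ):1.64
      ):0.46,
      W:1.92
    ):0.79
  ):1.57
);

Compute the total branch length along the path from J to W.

The path runs J → … → MRCA → … → W; the MRCA is the root of the tree.
Branch lengths along that path: 1.82 + 1.24 + 1.04 + 0.27 + 0.08 + 0.52 + 1.57 + 0.79 + 1.92 = 9.25.

9.25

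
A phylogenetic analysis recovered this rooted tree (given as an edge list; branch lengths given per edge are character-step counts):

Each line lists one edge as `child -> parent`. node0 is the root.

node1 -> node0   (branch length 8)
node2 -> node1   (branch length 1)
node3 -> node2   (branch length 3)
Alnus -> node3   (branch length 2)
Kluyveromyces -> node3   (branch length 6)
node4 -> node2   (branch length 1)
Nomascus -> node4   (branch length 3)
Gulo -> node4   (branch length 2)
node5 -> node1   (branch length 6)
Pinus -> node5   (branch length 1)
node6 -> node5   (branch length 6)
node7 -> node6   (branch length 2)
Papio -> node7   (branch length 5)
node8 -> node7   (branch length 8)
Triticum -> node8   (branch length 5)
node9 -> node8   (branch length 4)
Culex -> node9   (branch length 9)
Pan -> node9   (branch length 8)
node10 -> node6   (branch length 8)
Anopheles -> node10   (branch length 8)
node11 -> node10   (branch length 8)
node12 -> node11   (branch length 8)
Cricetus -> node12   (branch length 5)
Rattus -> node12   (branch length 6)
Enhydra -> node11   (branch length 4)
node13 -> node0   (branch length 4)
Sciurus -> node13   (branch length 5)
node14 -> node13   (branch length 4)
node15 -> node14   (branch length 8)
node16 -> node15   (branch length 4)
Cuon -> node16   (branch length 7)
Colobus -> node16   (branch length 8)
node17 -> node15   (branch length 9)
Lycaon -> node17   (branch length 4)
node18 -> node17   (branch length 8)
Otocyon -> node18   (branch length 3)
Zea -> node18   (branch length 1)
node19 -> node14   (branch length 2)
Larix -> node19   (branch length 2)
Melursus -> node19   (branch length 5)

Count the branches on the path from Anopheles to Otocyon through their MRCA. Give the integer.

The MRCA of Anopheles and Otocyon is the root of the tree.
From Anopheles up to that node: 5 branches. From Otocyon up to the same node: 6 branches. Total: 5 + 6 = 11.

11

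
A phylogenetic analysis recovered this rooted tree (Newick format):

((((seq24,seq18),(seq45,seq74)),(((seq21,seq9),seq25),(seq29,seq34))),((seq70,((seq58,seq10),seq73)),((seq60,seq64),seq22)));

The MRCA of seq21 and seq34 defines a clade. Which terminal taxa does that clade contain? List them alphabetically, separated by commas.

seq21, seq25, seq29, seq34, seq9

Tracing seq21: it sits inside (seq21,seq9).
Tracing seq34: it sits inside (seq29,seq34).
The smallest clade enclosing both is (((seq21,seq9),seq25),(seq29,seq34)); the answer is its 5 terminal taxa in alphabetical order.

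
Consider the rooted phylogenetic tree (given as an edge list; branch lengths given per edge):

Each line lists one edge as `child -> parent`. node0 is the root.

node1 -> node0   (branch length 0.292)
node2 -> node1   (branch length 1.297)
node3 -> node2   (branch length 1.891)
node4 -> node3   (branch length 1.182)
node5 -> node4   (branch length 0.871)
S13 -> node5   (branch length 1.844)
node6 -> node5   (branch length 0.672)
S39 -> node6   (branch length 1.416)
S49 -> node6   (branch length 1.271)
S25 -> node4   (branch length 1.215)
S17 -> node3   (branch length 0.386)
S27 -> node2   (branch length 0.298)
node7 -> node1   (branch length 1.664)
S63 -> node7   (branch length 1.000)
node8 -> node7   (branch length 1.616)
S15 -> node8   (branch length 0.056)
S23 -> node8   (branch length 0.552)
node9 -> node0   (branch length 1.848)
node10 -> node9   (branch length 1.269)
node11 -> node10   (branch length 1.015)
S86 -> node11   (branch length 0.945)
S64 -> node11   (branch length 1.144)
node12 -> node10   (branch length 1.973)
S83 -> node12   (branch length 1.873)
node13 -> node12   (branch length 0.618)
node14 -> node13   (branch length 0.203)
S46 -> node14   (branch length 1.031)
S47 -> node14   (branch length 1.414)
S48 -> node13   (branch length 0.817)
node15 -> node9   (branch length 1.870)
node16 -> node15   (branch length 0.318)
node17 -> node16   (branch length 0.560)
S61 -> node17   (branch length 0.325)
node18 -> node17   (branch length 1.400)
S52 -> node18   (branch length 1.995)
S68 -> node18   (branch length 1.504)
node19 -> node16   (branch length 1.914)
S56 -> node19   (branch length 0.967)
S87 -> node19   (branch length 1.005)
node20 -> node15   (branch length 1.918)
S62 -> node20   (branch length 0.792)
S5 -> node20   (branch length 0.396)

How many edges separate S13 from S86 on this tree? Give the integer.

10

The MRCA of S13 and S86 is the root of the tree.
From S13 up to that node: 6 branches. From S86 up to the same node: 4 branches. Total: 6 + 4 = 10.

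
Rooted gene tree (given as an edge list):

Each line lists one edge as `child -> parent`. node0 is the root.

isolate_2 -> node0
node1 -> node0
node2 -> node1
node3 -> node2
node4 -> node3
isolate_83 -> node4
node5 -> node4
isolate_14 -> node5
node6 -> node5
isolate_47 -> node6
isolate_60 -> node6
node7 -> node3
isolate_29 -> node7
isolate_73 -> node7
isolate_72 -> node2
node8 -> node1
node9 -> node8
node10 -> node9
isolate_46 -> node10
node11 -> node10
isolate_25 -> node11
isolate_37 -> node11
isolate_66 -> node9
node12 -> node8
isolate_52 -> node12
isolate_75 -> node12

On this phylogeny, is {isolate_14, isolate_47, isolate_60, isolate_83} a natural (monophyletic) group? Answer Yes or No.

Yes

The most recent common ancestor of these taxa subtends (isolate_83,(isolate_14,(isolate_47,isolate_60))).
That clade has exactly 4 tips — every listed taxon and nothing else — so the group is monophyletic.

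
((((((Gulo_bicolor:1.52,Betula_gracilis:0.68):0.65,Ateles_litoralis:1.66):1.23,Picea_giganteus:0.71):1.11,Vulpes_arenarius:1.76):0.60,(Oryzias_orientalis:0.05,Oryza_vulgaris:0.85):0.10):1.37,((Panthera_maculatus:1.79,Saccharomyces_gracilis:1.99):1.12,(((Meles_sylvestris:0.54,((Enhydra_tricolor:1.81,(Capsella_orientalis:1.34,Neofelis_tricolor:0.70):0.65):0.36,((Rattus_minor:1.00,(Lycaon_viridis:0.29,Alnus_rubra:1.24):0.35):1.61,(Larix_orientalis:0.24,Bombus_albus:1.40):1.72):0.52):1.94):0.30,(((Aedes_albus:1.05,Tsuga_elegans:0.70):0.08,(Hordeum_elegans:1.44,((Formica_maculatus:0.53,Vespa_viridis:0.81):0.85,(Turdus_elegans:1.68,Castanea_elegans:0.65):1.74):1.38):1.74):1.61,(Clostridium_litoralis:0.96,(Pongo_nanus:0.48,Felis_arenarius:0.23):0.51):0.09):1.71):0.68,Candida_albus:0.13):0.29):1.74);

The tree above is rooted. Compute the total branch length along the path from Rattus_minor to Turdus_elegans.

The path runs Rattus_minor → … → MRCA → … → Turdus_elegans; the MRCA is the node subtending ((Meles_sylvestris,((Enhydra_tricolor,(Capsella_orientalis,Neofelis_tricolor)),((Rattus_minor,(Lycaon_viridis,Alnus_rubra)),(Larix_orientalis,Bombus_albus)))),(((Aedes_albus,Tsuga_elegans),(Hordeum_elegans,((Formica_maculatus,Vespa_viridis),(Turdus_elegans,Castanea_elegans)))),(Clostridium_litoralis,(Pongo_nanus,Felis_arenarius)))).
Branch lengths along that path: 1.00 + 1.61 + 0.52 + 1.94 + 0.30 + 1.71 + 1.61 + 1.74 + 1.38 + 1.74 + 1.68 = 15.23.

15.23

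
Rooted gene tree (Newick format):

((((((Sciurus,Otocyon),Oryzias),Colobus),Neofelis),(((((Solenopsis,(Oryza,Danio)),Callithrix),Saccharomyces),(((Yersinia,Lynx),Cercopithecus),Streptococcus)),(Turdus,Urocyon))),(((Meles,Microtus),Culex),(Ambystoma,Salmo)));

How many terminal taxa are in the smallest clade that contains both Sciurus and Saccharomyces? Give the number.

The MRCA of Sciurus and Saccharomyces is the node subtending (((((Sciurus,Otocyon),Oryzias),Colobus),Neofelis),(((((Solenopsis,(Oryza,Danio)),Callithrix),Saccharomyces),(((Yersinia,Lynx),Cercopithecus),Streptococcus)),(Turdus,Urocyon))).
That clade contains 16 terminal taxa: Callithrix, Cercopithecus, Colobus, Danio, Lynx, Neofelis, Oryza, Oryzias, Otocyon, Saccharomyces, Sciurus, Solenopsis, Streptococcus, Turdus, Urocyon, Yersinia.

16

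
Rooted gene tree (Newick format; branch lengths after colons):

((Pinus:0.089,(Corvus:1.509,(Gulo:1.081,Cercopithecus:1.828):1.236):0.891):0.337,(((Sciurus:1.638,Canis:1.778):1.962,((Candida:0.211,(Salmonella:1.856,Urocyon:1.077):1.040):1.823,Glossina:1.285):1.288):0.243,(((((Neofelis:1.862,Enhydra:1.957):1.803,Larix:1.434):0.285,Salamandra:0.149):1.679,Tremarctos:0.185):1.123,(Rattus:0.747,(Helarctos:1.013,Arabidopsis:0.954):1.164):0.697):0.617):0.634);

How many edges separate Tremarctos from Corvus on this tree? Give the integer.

7

The MRCA of Tremarctos and Corvus is the root of the tree.
From Tremarctos up to that node: 4 branches. From Corvus up to the same node: 3 branches. Total: 4 + 3 = 7.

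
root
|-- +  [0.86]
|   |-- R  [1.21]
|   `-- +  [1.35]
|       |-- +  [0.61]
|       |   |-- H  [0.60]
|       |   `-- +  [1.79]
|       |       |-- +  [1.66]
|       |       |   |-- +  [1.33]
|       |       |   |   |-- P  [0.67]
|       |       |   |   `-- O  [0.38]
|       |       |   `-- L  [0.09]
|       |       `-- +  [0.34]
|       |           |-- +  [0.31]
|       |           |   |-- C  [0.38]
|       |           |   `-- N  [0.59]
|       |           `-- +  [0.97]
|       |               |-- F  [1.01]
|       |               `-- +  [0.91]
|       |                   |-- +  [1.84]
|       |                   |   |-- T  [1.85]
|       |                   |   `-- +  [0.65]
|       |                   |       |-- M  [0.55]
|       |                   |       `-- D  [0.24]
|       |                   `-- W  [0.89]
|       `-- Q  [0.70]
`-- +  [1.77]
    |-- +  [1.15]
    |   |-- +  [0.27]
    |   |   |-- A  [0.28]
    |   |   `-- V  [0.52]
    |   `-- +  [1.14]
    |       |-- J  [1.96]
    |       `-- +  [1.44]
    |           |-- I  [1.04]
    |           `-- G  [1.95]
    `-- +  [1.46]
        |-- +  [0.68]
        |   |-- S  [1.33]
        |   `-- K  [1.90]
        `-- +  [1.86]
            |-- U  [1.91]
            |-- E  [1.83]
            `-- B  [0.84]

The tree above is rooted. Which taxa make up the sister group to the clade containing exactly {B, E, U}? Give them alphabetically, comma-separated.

K, S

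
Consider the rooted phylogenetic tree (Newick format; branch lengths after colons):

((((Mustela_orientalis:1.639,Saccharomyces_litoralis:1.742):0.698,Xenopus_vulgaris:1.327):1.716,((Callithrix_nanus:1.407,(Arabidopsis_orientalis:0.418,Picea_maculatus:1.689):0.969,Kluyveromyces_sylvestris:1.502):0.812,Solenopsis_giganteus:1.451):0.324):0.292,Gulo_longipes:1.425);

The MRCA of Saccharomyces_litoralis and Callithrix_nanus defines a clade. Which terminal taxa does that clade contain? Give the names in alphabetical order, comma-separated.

Tracing Saccharomyces_litoralis: it sits inside (Mustela_orientalis,Saccharomyces_litoralis).
Tracing Callithrix_nanus: it sits inside (Callithrix_nanus,(Arabidopsis_orientalis,Picea_maculatus),Kluyveromyces_sylvestris).
The smallest clade enclosing both is (((Mustela_orientalis,Saccharomyces_litoralis),Xenopus_vulgaris),((Callithrix_nanus,(Arabidopsis_orientalis,Picea_maculatus),Kluyveromyces_sylvestris),Solenopsis_giganteus)); the answer is its 8 terminal taxa in alphabetical order.

Arabidopsis_orientalis, Callithrix_nanus, Kluyveromyces_sylvestris, Mustela_orientalis, Picea_maculatus, Saccharomyces_litoralis, Solenopsis_giganteus, Xenopus_vulgaris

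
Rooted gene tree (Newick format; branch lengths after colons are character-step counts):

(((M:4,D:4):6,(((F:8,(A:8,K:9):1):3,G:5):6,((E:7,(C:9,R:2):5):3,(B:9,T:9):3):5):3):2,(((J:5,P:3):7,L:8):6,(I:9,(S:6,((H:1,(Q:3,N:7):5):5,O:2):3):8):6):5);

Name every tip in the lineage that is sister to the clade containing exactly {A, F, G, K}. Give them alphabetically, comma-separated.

B, C, E, R, T

The clade containing exactly {A, F, G, K} attaches to the tree at the node subtending (((F,(A,K)),G),((E,(C,R)),(B,T))).
The other lineage descending from that same node — the sister group — is ((E,(C,R)),(B,T)); its 5 tips in alphabetical order are the answer.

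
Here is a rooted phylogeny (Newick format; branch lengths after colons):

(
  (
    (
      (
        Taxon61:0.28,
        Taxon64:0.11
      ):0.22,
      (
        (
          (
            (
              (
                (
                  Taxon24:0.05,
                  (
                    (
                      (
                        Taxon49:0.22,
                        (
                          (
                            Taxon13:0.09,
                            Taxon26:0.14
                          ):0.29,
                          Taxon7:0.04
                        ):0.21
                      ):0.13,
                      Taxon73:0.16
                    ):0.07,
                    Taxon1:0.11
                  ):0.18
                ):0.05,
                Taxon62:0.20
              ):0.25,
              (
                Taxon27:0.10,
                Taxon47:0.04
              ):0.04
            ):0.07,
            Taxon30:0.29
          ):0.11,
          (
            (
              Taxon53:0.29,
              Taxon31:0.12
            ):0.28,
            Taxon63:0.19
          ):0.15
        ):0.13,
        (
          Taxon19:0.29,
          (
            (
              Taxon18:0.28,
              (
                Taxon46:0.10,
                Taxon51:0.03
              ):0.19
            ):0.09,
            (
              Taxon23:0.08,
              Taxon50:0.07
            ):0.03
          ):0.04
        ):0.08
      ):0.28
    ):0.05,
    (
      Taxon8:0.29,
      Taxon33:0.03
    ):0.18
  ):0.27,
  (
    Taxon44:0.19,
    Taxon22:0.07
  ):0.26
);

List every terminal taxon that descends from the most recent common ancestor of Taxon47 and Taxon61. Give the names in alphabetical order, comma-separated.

Taxon1, Taxon13, Taxon18, Taxon19, Taxon23, Taxon24, Taxon26, Taxon27, Taxon30, Taxon31, Taxon46, Taxon47, Taxon49, Taxon50, Taxon51, Taxon53, Taxon61, Taxon62, Taxon63, Taxon64, Taxon7, Taxon73

Tracing Taxon47: it sits inside (Taxon27,Taxon47).
Tracing Taxon61: it sits inside (Taxon61,Taxon64).
The smallest clade enclosing both is ((Taxon61,Taxon64),((((((Taxon24,(((Taxon49,((Taxon13,Taxon26),Taxon7)),Taxon73),Taxon1)),Taxon62),(Taxon27,Taxon47)),Taxon30),((Taxon53,Taxon31),Taxon63)),(Taxon19,((Taxon18,(Taxon46,Taxon51)),(Taxon23,Taxon50))))); the answer is its 22 terminal taxa in alphabetical order.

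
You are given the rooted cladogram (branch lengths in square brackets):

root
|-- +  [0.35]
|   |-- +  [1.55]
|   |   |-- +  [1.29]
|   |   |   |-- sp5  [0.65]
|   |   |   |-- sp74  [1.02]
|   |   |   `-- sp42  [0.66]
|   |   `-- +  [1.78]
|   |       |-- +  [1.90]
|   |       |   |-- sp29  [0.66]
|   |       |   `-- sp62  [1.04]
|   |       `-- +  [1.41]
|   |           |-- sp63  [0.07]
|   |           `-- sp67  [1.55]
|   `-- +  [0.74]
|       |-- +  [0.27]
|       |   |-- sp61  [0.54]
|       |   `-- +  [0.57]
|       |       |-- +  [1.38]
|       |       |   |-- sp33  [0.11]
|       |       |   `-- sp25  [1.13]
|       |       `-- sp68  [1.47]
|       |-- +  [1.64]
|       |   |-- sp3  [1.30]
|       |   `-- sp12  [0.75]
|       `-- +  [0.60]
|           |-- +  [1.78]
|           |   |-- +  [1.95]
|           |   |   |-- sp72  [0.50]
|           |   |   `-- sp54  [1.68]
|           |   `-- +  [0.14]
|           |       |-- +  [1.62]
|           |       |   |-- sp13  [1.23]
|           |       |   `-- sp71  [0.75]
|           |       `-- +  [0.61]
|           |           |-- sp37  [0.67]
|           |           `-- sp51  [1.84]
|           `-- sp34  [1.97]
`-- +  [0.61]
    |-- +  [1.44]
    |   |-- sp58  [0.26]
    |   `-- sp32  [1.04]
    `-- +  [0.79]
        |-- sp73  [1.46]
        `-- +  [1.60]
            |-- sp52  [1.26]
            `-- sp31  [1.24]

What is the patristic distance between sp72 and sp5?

9.06

The path runs sp72 → … → MRCA → … → sp5; the MRCA is the node subtending (((sp5,sp74,sp42),((sp29,sp62),(sp63,sp67))),((sp61,((sp33,sp25),sp68)),(sp3,sp12),(((sp72,sp54),((sp13,sp71),(sp37,sp51))),sp34))).
Branch lengths along that path: 0.50 + 1.95 + 1.78 + 0.60 + 0.74 + 1.55 + 1.29 + 0.65 = 9.06.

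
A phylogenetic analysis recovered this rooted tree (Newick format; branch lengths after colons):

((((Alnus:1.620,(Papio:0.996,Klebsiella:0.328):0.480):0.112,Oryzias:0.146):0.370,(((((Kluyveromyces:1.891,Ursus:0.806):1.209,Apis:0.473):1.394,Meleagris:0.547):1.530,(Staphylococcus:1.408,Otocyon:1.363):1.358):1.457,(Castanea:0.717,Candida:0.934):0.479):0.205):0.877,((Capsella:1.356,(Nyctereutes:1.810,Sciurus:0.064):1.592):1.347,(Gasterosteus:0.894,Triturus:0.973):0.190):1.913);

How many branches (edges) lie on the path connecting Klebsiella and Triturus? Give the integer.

8

The MRCA of Klebsiella and Triturus is the root of the tree.
From Klebsiella up to that node: 5 branches. From Triturus up to the same node: 3 branches. Total: 5 + 3 = 8.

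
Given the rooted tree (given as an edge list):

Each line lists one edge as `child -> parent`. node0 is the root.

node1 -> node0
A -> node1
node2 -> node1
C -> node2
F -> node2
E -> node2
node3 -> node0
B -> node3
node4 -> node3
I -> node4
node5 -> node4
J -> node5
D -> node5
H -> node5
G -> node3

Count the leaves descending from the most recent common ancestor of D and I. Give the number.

The MRCA of D and I is the node subtending (I,(J,D,H)).
That clade contains 4 terminal taxa: D, H, I, J.

4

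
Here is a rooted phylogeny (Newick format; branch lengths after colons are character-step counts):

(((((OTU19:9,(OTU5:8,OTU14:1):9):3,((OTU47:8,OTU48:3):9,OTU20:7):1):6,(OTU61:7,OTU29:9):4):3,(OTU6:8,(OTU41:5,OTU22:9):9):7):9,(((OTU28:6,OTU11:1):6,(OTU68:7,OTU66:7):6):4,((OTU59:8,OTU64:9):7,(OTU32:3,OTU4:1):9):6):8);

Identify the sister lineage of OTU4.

OTU32

OTU4 attaches to the tree at the node subtending (OTU32,OTU4).
The other lineage descending from that same node — the sister group — is the single tip OTU32.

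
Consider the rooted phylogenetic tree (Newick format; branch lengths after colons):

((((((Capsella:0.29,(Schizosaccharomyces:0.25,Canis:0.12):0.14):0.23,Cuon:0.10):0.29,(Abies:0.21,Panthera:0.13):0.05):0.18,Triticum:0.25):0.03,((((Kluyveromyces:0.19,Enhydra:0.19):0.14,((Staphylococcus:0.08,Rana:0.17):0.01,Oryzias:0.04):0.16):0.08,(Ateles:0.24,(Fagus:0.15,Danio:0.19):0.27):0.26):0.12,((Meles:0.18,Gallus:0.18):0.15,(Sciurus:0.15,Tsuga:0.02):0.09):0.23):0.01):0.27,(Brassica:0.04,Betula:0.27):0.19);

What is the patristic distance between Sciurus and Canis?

1.47

The path runs Sciurus → … → MRCA → … → Canis; the MRCA is the node subtending (((((Capsella,(Schizosaccharomyces,Canis)),Cuon),(Abies,Panthera)),Triticum),((((Kluyveromyces,Enhydra),((Staphylococcus,Rana),Oryzias)),(Ateles,(Fagus,Danio))),((Meles,Gallus),(Sciurus,Tsuga)))).
Branch lengths along that path: 0.15 + 0.09 + 0.23 + 0.01 + 0.03 + 0.18 + 0.29 + 0.23 + 0.14 + 0.12 = 1.47.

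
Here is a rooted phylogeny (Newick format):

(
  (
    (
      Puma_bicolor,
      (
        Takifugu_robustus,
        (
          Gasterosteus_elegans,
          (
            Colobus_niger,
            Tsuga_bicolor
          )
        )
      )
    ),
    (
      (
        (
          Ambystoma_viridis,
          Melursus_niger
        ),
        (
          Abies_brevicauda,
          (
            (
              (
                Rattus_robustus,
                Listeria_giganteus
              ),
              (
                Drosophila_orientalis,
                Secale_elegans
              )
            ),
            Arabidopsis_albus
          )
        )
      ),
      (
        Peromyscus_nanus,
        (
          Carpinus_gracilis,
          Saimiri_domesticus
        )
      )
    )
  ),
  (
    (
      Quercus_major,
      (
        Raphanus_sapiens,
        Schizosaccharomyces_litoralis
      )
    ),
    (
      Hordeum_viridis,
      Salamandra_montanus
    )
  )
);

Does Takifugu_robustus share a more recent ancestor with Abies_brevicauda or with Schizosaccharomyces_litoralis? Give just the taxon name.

The MRCA of Takifugu_robustus and Abies_brevicauda subtends ((Puma_bicolor,(Takifugu_robustus,(Gasterosteus_elegans,(Colobus_niger,Tsuga_bicolor)))),(((Ambystoma_viridis,Melursus_niger),(Abies_brevicauda,(((Rattus_robustus,Listeria_giganteus),(Drosophila_orientalis,Secale_elegans)),Arabidopsis_albus))),(Peromyscus_nanus,(Carpinus_gracilis,Saimiri_domesticus)))) (16 taxa).
The MRCA of Takifugu_robustus and Schizosaccharomyces_litoralis is the root, subtending the entire tree (21 taxa).
The first is nested inside the second, so Takifugu_robustus shares a more recent common ancestor with Abies_brevicauda.

Abies_brevicauda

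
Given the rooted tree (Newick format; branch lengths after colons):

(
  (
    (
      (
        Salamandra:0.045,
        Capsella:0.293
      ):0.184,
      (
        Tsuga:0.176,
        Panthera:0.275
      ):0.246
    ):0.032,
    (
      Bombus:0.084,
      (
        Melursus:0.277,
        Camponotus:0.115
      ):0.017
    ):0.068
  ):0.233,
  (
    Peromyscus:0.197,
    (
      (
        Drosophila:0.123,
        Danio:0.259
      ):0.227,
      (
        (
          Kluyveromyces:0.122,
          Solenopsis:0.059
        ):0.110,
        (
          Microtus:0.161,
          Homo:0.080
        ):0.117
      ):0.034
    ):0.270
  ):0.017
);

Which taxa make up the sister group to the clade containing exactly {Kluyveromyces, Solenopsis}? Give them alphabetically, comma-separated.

The clade containing exactly {Kluyveromyces, Solenopsis} attaches to the tree at the node subtending ((Kluyveromyces,Solenopsis),(Microtus,Homo)).
The other lineage descending from that same node — the sister group — is (Microtus,Homo); its 2 tips in alphabetical order are the answer.

Homo, Microtus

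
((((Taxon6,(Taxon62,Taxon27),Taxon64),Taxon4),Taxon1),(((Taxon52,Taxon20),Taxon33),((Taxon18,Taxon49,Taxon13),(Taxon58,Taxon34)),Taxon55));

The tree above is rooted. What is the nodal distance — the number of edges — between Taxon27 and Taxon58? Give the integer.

9

The MRCA of Taxon27 and Taxon58 is the root of the tree.
From Taxon27 up to that node: 5 branches. From Taxon58 up to the same node: 4 branches. Total: 5 + 4 = 9.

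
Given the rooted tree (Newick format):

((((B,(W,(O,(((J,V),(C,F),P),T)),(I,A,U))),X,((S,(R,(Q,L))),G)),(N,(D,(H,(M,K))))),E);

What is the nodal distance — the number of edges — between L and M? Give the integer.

The MRCA of L and M is the node subtending (((B,(W,(O,(((J,V),(C,F),P),T)),(I,A,U))),X,((S,(R,(Q,L))),G)),(N,(D,(H,(M,K))))).
From L up to that node: 6 branches. From M up to the same node: 5 branches. Total: 6 + 5 = 11.

11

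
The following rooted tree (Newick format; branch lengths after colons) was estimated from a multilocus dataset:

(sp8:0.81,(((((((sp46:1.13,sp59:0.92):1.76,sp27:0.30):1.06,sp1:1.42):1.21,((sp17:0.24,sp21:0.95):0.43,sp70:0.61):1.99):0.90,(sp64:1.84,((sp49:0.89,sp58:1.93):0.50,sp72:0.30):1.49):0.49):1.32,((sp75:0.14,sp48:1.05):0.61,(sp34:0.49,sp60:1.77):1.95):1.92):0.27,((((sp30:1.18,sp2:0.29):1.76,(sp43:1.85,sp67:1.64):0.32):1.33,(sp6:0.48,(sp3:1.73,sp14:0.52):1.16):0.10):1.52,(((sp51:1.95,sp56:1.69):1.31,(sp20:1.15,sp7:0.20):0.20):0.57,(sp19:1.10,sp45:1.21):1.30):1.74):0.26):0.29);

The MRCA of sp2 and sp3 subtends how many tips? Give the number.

7

The MRCA of sp2 and sp3 is the node subtending (((sp30,sp2),(sp43,sp67)),(sp6,(sp3,sp14))).
That clade contains 7 terminal taxa: sp14, sp2, sp3, sp30, sp43, sp6, sp67.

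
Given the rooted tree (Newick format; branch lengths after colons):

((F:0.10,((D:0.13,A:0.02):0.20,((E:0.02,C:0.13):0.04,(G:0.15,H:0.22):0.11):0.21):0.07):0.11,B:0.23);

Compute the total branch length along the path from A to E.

0.49

The path runs A → … → MRCA → … → E; the MRCA is the node subtending ((D,A),((E,C),(G,H))).
Branch lengths along that path: 0.02 + 0.20 + 0.21 + 0.04 + 0.02 = 0.49.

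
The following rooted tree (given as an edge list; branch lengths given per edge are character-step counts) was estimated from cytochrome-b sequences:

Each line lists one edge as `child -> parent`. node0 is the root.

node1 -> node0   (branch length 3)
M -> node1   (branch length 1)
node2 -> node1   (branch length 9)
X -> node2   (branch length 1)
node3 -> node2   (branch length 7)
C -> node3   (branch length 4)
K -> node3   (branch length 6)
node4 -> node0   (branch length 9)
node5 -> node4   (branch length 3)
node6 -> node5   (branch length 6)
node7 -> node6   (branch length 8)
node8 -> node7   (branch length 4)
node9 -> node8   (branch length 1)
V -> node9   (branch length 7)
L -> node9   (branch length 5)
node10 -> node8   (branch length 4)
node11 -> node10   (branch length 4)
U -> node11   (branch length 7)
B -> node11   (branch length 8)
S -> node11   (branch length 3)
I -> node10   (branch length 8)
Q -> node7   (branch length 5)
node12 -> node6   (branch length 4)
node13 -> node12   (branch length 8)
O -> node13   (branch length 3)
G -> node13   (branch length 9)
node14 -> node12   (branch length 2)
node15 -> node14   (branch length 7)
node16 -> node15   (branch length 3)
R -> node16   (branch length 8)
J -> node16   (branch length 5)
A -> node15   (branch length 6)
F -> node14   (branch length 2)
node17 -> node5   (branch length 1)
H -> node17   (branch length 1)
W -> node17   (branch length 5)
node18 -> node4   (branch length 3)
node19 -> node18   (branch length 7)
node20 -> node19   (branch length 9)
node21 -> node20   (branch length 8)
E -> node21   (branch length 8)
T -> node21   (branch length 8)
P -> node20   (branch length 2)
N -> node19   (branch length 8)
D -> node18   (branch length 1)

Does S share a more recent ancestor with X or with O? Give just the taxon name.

The MRCA of S and O subtends ((((V,L),((U,B,S),I)),Q),((O,G),(((R,J),A),F))) (13 taxa).
The MRCA of S and X is the root, subtending the entire tree (24 taxa).
The first is nested inside the second, so S shares a more recent common ancestor with O.

O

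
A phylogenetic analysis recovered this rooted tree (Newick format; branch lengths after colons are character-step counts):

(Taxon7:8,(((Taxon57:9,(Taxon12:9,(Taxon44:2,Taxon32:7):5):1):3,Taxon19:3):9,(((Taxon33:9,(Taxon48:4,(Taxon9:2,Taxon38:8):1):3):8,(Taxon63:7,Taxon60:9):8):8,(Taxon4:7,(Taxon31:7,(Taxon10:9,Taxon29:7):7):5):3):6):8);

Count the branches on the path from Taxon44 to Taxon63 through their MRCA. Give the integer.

9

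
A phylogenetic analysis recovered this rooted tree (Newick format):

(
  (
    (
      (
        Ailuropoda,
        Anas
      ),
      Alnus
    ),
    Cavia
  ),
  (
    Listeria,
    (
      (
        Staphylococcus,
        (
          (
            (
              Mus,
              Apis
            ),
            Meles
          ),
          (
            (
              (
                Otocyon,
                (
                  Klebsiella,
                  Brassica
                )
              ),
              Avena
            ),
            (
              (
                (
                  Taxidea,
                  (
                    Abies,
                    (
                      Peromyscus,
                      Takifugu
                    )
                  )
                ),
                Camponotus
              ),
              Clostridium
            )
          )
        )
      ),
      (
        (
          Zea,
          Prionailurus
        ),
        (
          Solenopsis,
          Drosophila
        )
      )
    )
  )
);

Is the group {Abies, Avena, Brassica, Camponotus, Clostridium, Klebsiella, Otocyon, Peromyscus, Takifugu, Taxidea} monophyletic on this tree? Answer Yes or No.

The most recent common ancestor of these taxa subtends (((Otocyon,(Klebsiella,Brassica)),Avena),(((Taxidea,(Abies,(Peromyscus,Takifugu))),Camponotus),Clostridium)).
That clade has exactly 10 tips — every listed taxon and nothing else — so the group is monophyletic.

Yes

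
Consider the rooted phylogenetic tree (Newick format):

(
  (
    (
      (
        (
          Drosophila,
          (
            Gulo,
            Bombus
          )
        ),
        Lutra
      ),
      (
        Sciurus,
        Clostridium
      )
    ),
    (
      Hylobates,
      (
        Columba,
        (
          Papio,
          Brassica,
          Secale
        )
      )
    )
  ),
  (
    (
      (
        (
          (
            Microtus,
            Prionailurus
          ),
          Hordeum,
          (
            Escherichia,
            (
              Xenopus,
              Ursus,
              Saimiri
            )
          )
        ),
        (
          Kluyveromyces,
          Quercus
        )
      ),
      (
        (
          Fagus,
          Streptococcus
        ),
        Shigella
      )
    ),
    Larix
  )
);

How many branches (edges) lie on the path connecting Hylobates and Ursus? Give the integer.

10

The MRCA of Hylobates and Ursus is the root of the tree.
From Hylobates up to that node: 3 branches. From Ursus up to the same node: 7 branches. Total: 3 + 7 = 10.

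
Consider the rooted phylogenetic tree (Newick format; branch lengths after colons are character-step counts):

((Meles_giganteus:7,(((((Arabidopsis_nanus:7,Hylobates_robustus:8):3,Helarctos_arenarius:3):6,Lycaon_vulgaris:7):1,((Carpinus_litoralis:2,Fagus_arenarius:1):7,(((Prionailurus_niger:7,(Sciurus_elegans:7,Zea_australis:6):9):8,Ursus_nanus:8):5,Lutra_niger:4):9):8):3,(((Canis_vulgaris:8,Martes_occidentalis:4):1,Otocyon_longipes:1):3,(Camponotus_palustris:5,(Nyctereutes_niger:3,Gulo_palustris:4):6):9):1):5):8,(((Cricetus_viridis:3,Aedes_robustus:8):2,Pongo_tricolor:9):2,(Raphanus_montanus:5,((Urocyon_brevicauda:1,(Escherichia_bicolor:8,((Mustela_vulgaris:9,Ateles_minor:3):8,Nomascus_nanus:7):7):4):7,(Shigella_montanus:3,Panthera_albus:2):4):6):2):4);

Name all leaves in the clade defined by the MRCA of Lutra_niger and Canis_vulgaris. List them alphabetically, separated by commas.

Arabidopsis_nanus, Camponotus_palustris, Canis_vulgaris, Carpinus_litoralis, Fagus_arenarius, Gulo_palustris, Helarctos_arenarius, Hylobates_robustus, Lutra_niger, Lycaon_vulgaris, Martes_occidentalis, Nyctereutes_niger, Otocyon_longipes, Prionailurus_niger, Sciurus_elegans, Ursus_nanus, Zea_australis

Tracing Lutra_niger: it sits inside (((Prionailurus_niger,(Sciurus_elegans,Zea_australis)),Ursus_nanus),Lutra_niger).
Tracing Canis_vulgaris: it sits inside (Canis_vulgaris,Martes_occidentalis).
The smallest clade enclosing both is (((((Arabidopsis_nanus,Hylobates_robustus),Helarctos_arenarius),Lycaon_vulgaris),((Carpinus_litoralis,Fagus_arenarius),(((Prionailurus_niger,(Sciurus_elegans,Zea_australis)),Ursus_nanus),Lutra_niger))),(((Canis_vulgaris,Martes_occidentalis),Otocyon_longipes),(Camponotus_palustris,(Nyctereutes_niger,Gulo_palustris)))); the answer is its 17 terminal taxa in alphabetical order.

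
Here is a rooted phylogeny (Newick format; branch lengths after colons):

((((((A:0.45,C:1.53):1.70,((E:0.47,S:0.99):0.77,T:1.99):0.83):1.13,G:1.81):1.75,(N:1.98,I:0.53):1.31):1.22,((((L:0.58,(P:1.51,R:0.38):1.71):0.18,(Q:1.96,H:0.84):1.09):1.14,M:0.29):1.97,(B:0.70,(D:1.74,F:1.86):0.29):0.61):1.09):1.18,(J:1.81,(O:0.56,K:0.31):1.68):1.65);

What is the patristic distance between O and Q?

The path runs O → … → MRCA → … → Q; the MRCA is the root of the tree.
Branch lengths along that path: 0.56 + 1.68 + 1.65 + 1.18 + 1.09 + 1.97 + 1.14 + 1.09 + 1.96 = 12.32.

12.32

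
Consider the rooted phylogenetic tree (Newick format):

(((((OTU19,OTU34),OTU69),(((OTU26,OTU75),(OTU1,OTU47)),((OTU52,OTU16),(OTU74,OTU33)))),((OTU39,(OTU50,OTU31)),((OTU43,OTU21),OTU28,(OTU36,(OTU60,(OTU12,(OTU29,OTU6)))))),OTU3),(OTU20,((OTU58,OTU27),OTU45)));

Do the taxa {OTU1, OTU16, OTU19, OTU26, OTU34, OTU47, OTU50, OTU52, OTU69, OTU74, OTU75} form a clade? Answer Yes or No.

The MRCA of the listed taxa subtends ((((OTU19,OTU34),OTU69),(((OTU26,OTU75),(OTU1,OTU47)),((OTU52,OTU16),(OTU74,OTU33)))),((OTU39,(OTU50,OTU31)),((OTU43,OTU21),OTU28,(OTU36,(OTU60,(OTU12,(OTU29,OTU6)))))),OTU3).
That clade also contains OTU12, OTU21, OTU28, OTU29, OTU3, OTU31, OTU33, OTU36, OTU39, OTU43, OTU6, OTU60, which are not in the proposed group, so the group is not monophyletic.

No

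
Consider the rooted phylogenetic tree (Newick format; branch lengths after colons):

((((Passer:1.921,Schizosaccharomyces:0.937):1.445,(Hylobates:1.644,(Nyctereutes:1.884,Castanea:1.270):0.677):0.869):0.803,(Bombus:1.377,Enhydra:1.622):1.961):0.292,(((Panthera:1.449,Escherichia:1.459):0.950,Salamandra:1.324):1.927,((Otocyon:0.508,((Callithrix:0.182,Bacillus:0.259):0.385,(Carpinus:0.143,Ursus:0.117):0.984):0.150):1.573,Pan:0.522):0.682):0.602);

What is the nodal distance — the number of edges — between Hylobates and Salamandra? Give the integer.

7

The MRCA of Hylobates and Salamandra is the root of the tree.
From Hylobates up to that node: 4 branches. From Salamandra up to the same node: 3 branches. Total: 4 + 3 = 7.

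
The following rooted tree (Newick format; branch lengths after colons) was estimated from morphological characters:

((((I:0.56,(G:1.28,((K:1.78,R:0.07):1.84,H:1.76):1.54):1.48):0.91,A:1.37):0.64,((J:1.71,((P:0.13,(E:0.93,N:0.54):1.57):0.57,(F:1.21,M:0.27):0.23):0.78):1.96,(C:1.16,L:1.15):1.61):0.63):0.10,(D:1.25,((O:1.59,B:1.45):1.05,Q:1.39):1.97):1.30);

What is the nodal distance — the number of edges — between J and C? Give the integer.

4

The MRCA of J and C is the node subtending ((J,((P,(E,N)),(F,M))),(C,L)).
From J up to that node: 2 branches. From C up to the same node: 2 branches. Total: 2 + 2 = 4.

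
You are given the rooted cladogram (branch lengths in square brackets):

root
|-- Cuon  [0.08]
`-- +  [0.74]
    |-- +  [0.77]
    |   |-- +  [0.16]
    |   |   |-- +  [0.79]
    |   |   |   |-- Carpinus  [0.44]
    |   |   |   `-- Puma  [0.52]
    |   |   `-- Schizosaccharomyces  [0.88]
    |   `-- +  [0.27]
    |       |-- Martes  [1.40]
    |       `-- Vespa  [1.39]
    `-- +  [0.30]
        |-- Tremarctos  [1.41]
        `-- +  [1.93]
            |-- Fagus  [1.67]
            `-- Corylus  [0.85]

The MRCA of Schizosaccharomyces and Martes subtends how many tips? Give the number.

5

The MRCA of Schizosaccharomyces and Martes is the node subtending (((Carpinus,Puma),Schizosaccharomyces),(Martes,Vespa)).
That clade contains 5 terminal taxa: Carpinus, Martes, Puma, Schizosaccharomyces, Vespa.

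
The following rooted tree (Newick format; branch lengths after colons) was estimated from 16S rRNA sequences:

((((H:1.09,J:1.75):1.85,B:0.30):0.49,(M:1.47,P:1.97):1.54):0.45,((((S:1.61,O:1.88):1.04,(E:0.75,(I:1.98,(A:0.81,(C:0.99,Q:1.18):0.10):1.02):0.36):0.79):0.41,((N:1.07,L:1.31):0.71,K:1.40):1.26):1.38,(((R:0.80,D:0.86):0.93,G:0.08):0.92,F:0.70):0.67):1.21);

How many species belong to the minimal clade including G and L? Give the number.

The MRCA of G and L is the node subtending ((((S,O),(E,(I,(A,(C,Q))))),((N,L),K)),(((R,D),G),F)).
That clade contains 14 terminal taxa: A, C, D, E, F, G, I, K, L, N, O, Q, R, S.

14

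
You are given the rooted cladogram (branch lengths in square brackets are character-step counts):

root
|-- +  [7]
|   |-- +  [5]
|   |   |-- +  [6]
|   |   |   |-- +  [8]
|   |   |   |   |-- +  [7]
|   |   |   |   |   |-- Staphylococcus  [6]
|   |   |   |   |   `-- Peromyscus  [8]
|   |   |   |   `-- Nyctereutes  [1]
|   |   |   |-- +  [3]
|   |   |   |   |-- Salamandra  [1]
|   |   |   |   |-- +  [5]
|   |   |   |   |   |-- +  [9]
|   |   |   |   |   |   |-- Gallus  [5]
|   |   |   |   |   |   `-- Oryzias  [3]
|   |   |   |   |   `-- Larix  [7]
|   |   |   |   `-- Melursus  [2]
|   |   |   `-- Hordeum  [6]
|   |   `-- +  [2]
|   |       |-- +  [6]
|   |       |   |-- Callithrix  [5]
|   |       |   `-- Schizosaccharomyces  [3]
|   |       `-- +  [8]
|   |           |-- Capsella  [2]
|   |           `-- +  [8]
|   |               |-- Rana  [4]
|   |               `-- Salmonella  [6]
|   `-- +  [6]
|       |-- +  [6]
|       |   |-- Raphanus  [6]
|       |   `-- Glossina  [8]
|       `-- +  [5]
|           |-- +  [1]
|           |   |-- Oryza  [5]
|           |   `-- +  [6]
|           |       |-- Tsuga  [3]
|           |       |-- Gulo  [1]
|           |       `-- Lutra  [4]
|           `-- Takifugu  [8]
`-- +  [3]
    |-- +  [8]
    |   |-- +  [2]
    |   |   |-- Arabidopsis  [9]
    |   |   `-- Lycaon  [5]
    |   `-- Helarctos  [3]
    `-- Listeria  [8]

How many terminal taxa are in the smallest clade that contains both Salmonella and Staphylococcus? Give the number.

The MRCA of Salmonella and Staphylococcus is the node subtending ((((Staphylococcus,Peromyscus),Nyctereutes),(Salamandra,((Gallus,Oryzias),Larix),Melursus),Hordeum),((Callithrix,Schizosaccharomyces),(Capsella,(Rana,Salmonella)))).
That clade contains 14 terminal taxa: Callithrix, Capsella, Gallus, Hordeum, Larix, Melursus, Nyctereutes, Oryzias, Peromyscus, Rana, Salamandra, Salmonella, Schizosaccharomyces, Staphylococcus.

14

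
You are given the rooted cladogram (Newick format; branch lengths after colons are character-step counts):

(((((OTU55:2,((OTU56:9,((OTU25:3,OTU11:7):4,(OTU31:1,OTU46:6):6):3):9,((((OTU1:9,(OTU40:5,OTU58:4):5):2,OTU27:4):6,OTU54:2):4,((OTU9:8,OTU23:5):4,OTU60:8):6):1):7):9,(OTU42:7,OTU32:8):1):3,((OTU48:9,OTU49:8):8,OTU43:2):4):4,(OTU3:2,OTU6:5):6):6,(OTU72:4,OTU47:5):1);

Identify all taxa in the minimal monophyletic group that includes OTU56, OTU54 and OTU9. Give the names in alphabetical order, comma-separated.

OTU1, OTU11, OTU23, OTU25, OTU27, OTU31, OTU40, OTU46, OTU54, OTU56, OTU58, OTU60, OTU9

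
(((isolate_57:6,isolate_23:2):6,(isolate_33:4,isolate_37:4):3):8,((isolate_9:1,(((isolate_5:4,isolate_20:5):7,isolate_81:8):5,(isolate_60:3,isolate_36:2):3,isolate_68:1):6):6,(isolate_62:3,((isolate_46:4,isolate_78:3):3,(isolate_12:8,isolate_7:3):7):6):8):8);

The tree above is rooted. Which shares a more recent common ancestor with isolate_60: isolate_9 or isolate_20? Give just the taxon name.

The MRCA of isolate_60 and isolate_20 subtends (((isolate_5,isolate_20),isolate_81),(isolate_60,isolate_36),isolate_68) (6 taxa).
The MRCA of isolate_60 and isolate_9 subtends (isolate_9,(((isolate_5,isolate_20),isolate_81),(isolate_60,isolate_36),isolate_68)) (7 taxa).
The first is nested inside the second, so isolate_60 shares a more recent common ancestor with isolate_20.

isolate_20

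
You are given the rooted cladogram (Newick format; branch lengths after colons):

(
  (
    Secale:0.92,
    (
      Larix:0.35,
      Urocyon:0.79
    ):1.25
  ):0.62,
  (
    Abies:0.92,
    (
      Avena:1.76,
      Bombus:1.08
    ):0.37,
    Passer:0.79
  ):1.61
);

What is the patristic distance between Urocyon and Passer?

5.06

The path runs Urocyon → … → MRCA → … → Passer; the MRCA is the root of the tree.
Branch lengths along that path: 0.79 + 1.25 + 0.62 + 1.61 + 0.79 = 5.06.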